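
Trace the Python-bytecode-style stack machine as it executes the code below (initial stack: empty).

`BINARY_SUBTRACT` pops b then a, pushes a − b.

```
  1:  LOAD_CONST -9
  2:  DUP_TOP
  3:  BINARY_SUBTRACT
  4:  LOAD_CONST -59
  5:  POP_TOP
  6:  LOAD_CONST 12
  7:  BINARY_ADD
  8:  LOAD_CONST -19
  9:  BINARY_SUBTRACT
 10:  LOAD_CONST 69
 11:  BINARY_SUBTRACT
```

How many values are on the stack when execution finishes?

1

LOAD_CONST -9    -9
DUP_TOP          -9 -9
BINARY_SUBTRACT  0
LOAD_CONST -59   0 -59
POP_TOP          0
LOAD_CONST 12    0 12
BINARY_ADD       12
LOAD_CONST -19   12 -19
BINARY_SUBTRACT  31
LOAD_CONST 69    31 69
BINARY_SUBTRACT  -38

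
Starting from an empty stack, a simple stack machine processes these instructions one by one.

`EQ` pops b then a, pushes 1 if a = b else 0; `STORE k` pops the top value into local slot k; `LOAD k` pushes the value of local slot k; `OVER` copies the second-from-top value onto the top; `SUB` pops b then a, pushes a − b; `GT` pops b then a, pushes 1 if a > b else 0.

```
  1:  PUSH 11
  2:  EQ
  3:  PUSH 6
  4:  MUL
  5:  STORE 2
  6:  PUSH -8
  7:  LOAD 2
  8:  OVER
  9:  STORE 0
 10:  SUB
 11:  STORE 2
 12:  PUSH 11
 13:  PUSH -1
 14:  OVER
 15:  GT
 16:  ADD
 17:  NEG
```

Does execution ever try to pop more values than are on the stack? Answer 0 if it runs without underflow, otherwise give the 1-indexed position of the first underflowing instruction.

PUSH 11 → [11]
EQ  — needs 2 operands, stack has 1 → underflow

2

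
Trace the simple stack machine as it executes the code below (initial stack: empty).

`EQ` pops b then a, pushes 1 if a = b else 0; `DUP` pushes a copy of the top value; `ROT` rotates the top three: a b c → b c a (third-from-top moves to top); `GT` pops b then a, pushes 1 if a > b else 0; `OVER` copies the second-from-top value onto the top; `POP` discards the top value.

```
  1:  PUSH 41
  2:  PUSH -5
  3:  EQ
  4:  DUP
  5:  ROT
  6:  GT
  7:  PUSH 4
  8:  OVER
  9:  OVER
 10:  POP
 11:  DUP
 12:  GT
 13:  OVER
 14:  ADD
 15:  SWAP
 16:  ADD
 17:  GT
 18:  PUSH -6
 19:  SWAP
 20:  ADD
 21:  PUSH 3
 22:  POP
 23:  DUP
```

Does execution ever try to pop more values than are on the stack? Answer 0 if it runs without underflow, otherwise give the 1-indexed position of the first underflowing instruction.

PUSH 41  [41]
PUSH -5  [41, -5]
EQ       [0]
DUP      [0, 0]
ROT  — needs 3 operands, stack has 2 → underflow

5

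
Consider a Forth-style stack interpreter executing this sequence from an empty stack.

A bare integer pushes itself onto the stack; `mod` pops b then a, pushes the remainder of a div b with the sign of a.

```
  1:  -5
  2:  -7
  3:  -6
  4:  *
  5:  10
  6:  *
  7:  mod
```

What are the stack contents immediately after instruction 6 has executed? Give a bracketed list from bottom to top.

[-5, 420]

-5 -> -5
-7 -> -5 -7
-6 -> -5 -7 -6
*  -> -5 42
10 -> -5 42 10
*  -> -5 420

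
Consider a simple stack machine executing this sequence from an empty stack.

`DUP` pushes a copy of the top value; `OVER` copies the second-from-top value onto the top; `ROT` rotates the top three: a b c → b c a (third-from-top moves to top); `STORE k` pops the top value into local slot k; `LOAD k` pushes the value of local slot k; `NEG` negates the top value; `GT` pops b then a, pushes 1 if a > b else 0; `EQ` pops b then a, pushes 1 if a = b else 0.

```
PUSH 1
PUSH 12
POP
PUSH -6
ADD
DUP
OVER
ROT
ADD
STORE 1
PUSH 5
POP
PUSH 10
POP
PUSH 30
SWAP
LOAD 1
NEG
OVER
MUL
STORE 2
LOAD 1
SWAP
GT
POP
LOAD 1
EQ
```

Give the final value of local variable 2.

PUSH 1  -> [1]
PUSH 12 -> [1, 12]
POP     -> [1]
PUSH -6 -> [1, -6]
ADD     -> [-5]
DUP     -> [-5, -5]
OVER    -> [-5, -5, -5]
ROT     -> [-5, -5, -5]
ADD     -> [-5, -10]
STORE 1 -> [-5]
PUSH 5  -> [-5, 5]
POP     -> [-5]
PUSH 10 -> [-5, 10]
POP     -> [-5]
PUSH 30 -> [-5, 30]
SWAP    -> [30, -5]
LOAD 1  -> [30, -5, -10]
NEG     -> [30, -5, 10]
OVER    -> [30, -5, 10, -5]
MUL     -> [30, -5, -50]
STORE 2 -> [30, -5]
LOAD 1  -> [30, -5, -10]
SWAP    -> [30, -10, -5]
GT      -> [30, 0]
POP     -> [30]
LOAD 1  -> [30, -10]
EQ      -> [0]

-50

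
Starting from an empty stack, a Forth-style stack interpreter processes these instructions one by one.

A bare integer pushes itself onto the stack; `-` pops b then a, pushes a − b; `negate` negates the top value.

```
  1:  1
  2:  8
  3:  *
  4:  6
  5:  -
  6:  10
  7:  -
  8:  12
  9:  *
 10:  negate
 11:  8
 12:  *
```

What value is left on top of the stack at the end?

1      → [1]
8      → [1, 8]
*      → [8]
6      → [8, 6]
-      → [2]
10     → [2, 10]
-      → [-8]
12     → [-8, 12]
*      → [-96]
negate → [96]
8      → [96, 8]
*      → [768]

768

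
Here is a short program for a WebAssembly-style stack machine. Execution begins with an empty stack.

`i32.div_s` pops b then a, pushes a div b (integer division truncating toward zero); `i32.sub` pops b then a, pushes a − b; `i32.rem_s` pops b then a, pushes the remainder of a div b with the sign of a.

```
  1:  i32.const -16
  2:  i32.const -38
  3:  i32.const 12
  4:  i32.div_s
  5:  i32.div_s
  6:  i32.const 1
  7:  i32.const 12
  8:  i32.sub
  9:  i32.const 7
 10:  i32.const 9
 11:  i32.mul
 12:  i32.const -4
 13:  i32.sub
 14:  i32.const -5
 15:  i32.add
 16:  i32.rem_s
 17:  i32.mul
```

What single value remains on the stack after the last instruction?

i32.const -16 : [-16]
i32.const -38 : [-16, -38]
i32.const 12  : [-16, -38, 12]
i32.div_s     : [-16, -3]
i32.div_s     : [5]
i32.const 1   : [5, 1]
i32.const 12  : [5, 1, 12]
i32.sub       : [5, -11]
i32.const 7   : [5, -11, 7]
i32.const 9   : [5, -11, 7, 9]
i32.mul       : [5, -11, 63]
i32.const -4  : [5, -11, 63, -4]
i32.sub       : [5, -11, 67]
i32.const -5  : [5, -11, 67, -5]
i32.add       : [5, -11, 62]
i32.rem_s     : [5, -11]
i32.mul       : [-55]

-55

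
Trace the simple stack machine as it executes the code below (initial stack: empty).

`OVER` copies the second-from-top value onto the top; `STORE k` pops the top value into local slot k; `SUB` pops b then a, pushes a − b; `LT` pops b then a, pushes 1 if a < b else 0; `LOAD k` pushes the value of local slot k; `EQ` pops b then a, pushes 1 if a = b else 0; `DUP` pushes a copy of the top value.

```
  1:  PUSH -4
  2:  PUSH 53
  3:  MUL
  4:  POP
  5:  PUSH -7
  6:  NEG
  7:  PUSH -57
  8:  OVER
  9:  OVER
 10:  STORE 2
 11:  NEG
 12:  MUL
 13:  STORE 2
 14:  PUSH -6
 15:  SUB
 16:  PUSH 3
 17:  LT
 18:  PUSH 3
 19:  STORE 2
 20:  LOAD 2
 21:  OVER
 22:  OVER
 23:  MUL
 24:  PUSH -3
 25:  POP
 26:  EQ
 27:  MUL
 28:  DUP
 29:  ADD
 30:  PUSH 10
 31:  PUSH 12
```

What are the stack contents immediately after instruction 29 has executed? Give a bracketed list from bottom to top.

PUSH -4  : -4
PUSH 53  : -4 53
MUL      : -212
POP      : (empty)
PUSH -7  : -7
NEG      : 7
PUSH -57 : 7 -57
OVER     : 7 -57 7
OVER     : 7 -57 7 -57
STORE 2  : 7 -57 7
NEG      : 7 -57 -7
MUL      : 7 399
STORE 2  : 7
PUSH -6  : 7 -6
SUB      : 13
PUSH 3   : 13 3
LT       : 0
PUSH 3   : 0 3
STORE 2  : 0
LOAD 2   : 0 3
OVER     : 0 3 0
OVER     : 0 3 0 3
MUL      : 0 3 0
PUSH -3  : 0 3 0 -3
POP      : 0 3 0
EQ       : 0 0
MUL      : 0
DUP      : 0 0
ADD      : 0

[0]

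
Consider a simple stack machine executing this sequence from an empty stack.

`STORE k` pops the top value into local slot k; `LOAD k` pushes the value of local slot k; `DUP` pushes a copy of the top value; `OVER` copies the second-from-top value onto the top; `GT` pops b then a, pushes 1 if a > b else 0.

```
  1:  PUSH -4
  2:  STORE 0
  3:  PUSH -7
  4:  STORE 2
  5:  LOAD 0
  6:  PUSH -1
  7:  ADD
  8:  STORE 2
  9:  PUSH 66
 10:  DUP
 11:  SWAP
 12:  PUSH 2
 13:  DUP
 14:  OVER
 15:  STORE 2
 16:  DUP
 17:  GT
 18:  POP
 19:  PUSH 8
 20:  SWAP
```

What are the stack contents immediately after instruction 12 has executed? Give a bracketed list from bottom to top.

PUSH -4 → -4
STORE 0 → (empty)
PUSH -7 → -7
STORE 2 → (empty)
LOAD 0  → -4
PUSH -1 → -4 -1
ADD     → -5
STORE 2 → (empty)
PUSH 66 → 66
DUP     → 66 66
SWAP    → 66 66
PUSH 2  → 66 66 2

[66, 66, 2]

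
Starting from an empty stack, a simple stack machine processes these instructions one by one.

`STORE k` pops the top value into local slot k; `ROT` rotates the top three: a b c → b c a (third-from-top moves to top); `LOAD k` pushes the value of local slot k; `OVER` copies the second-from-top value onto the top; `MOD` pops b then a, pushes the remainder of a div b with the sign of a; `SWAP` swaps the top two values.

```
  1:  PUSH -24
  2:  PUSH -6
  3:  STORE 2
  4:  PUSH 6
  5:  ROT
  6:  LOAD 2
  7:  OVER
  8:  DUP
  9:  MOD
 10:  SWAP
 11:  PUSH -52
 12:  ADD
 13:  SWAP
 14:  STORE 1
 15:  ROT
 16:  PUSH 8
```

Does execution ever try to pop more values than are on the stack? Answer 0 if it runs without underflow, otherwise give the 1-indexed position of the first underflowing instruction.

PUSH -24 → -24
PUSH -6  → -24 -6
STORE 2  → -24
PUSH 6   → -24 6
ROT  — needs 3 operands, stack has 2 → underflow

5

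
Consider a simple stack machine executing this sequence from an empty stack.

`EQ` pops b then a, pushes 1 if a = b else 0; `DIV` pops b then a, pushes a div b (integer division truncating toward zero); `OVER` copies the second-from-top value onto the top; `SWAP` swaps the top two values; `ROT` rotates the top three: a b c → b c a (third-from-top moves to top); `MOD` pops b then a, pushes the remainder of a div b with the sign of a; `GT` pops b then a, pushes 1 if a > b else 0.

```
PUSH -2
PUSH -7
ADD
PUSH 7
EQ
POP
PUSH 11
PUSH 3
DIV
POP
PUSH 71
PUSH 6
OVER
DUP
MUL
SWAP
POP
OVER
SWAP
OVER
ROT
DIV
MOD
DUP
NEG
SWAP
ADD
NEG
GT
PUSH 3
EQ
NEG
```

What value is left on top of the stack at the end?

PUSH -2 -> [-2]
PUSH -7 -> [-2, -7]
ADD     -> [-9]
PUSH 7  -> [-9, 7]
EQ      -> [0]
POP     -> []
PUSH 11 -> [11]
PUSH 3  -> [11, 3]
DIV     -> [3]
POP     -> []
PUSH 71 -> [71]
PUSH 6  -> [71, 6]
OVER    -> [71, 6, 71]
DUP     -> [71, 6, 71, 71]
MUL     -> [71, 6, 5041]
SWAP    -> [71, 5041, 6]
POP     -> [71, 5041]
OVER    -> [71, 5041, 71]
SWAP    -> [71, 71, 5041]
OVER    -> [71, 71, 5041, 71]
ROT     -> [71, 5041, 71, 71]
DIV     -> [71, 5041, 1]
MOD     -> [71, 0]
DUP     -> [71, 0, 0]
NEG     -> [71, 0, 0]
SWAP    -> [71, 0, 0]
ADD     -> [71, 0]
NEG     -> [71, 0]
GT      -> [1]
PUSH 3  -> [1, 3]
EQ      -> [0]
NEG     -> [0]

0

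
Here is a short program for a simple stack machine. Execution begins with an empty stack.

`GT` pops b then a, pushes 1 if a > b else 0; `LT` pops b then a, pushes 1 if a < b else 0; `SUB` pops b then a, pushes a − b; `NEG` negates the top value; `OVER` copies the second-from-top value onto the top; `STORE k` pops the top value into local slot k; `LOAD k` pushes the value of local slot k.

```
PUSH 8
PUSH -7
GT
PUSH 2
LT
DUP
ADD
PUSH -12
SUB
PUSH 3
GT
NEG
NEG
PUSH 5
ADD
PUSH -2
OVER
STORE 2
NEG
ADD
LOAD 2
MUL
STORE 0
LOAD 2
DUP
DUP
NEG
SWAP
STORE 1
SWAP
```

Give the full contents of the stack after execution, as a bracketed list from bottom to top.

PUSH 8    8
PUSH -7   8 -7
GT        1
PUSH 2    1 2
LT        1
DUP       1 1
ADD       2
PUSH -12  2 -12
SUB       14
PUSH 3    14 3
GT        1
NEG       -1
NEG       1
PUSH 5    1 5
ADD       6
PUSH -2   6 -2
OVER      6 -2 6
STORE 2   6 -2
NEG       6 2
ADD       8
LOAD 2    8 6
MUL       48
STORE 0   (empty)
LOAD 2    6
DUP       6 6
DUP       6 6 6
NEG       6 6 -6
SWAP      6 -6 6
STORE 1   6 -6
SWAP      -6 6

[-6, 6]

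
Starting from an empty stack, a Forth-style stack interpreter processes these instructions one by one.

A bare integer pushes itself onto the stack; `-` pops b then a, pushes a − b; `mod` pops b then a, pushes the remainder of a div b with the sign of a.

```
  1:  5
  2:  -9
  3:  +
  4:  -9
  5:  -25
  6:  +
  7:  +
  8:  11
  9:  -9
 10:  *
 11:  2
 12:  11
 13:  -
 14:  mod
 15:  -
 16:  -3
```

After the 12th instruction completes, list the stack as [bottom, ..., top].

5   : [5]
-9  : [5, -9]
+   : [-4]
-9  : [-4, -9]
-25 : [-4, -9, -25]
+   : [-4, -34]
+   : [-38]
11  : [-38, 11]
-9  : [-38, 11, -9]
*   : [-38, -99]
2   : [-38, -99, 2]
11  : [-38, -99, 2, 11]

[-38, -99, 2, 11]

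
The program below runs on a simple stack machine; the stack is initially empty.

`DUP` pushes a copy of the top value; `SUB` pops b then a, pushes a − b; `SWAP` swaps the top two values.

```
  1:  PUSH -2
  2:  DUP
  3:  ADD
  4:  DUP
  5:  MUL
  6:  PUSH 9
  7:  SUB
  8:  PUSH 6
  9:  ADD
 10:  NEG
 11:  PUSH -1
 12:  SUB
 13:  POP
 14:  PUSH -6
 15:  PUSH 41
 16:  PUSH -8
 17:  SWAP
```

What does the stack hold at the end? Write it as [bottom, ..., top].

[-6, -8, 41]

PUSH -2 -> [-2]
DUP     -> [-2, -2]
ADD     -> [-4]
DUP     -> [-4, -4]
MUL     -> [16]
PUSH 9  -> [16, 9]
SUB     -> [7]
PUSH 6  -> [7, 6]
ADD     -> [13]
NEG     -> [-13]
PUSH -1 -> [-13, -1]
SUB     -> [-12]
POP     -> []
PUSH -6 -> [-6]
PUSH 41 -> [-6, 41]
PUSH -8 -> [-6, 41, -8]
SWAP    -> [-6, -8, 41]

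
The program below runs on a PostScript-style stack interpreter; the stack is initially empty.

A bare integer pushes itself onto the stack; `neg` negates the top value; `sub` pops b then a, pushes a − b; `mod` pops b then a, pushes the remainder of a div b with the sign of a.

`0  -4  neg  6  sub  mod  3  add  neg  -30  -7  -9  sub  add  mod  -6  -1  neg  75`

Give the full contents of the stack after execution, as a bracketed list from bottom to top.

[-3, -6, 1, 75]

0   → 0
-4  → 0 -4
neg → 0 4
6   → 0 4 6
sub → 0 -2
mod → 0
3   → 0 3
add → 3
neg → -3
-30 → -3 -30
-7  → -3 -30 -7
-9  → -3 -30 -7 -9
sub → -3 -30 2
add → -3 -28
mod → -3
-6  → -3 -6
-1  → -3 -6 -1
neg → -3 -6 1
75  → -3 -6 1 75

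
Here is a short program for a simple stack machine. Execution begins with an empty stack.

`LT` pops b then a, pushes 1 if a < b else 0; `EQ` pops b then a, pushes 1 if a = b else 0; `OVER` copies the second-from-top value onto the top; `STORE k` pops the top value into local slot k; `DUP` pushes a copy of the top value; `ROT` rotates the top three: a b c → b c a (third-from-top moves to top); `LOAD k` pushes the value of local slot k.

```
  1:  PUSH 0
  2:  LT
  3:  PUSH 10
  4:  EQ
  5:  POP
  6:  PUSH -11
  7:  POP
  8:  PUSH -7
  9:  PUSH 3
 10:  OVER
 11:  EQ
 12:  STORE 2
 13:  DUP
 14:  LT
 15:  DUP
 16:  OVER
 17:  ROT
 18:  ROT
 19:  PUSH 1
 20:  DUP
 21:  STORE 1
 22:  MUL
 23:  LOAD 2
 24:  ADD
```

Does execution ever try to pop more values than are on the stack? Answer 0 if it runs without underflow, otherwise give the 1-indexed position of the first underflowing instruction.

2

PUSH 0 -> 0
LT  — needs 2 operands, stack has 1 → underflow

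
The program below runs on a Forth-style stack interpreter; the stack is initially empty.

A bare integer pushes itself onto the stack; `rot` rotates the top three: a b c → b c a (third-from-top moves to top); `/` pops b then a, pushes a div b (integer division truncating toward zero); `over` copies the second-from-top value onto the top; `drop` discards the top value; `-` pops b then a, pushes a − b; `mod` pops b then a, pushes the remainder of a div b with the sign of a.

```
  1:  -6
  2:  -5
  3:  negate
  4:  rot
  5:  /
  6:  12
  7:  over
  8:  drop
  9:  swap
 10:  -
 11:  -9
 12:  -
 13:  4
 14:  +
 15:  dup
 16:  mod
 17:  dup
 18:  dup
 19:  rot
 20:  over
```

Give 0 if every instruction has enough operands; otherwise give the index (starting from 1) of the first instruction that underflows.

4

-6     → -6
-5     → -6 -5
negate → -6 5
rot  — needs 3 operands, stack has 2 → underflow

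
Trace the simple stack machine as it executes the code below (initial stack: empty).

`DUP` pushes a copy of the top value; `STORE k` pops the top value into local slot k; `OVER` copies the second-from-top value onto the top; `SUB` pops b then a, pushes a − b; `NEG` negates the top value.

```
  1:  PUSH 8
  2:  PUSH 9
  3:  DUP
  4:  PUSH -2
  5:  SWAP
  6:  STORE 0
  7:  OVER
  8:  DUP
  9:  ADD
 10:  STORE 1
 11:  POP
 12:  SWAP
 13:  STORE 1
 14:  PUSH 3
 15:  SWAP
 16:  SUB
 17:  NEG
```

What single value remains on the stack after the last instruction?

6

PUSH 8  → 8
PUSH 9  → 8 9
DUP     → 8 9 9
PUSH -2 → 8 9 9 -2
SWAP    → 8 9 -2 9
STORE 0 → 8 9 -2
OVER    → 8 9 -2 9
DUP     → 8 9 -2 9 9
ADD     → 8 9 -2 18
STORE 1 → 8 9 -2
POP     → 8 9
SWAP    → 9 8
STORE 1 → 9
PUSH 3  → 9 3
SWAP    → 3 9
SUB     → -6
NEG     → 6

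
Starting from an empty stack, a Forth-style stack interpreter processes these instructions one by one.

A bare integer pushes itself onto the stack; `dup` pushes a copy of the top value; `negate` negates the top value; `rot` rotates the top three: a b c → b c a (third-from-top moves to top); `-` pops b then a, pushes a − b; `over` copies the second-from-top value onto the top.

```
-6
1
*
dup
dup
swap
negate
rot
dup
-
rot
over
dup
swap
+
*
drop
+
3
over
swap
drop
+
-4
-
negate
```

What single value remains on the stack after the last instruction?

-16

-6     -> -6
1      -> -6 1
*      -> -6
dup    -> -6 -6
dup    -> -6 -6 -6
swap   -> -6 -6 -6
negate -> -6 -6 6
rot    -> -6 6 -6
dup    -> -6 6 -6 -6
-      -> -6 6 0
rot    -> 6 0 -6
over   -> 6 0 -6 0
dup    -> 6 0 -6 0 0
swap   -> 6 0 -6 0 0
+      -> 6 0 -6 0
*      -> 6 0 0
drop   -> 6 0
+      -> 6
3      -> 6 3
over   -> 6 3 6
swap   -> 6 6 3
drop   -> 6 6
+      -> 12
-4     -> 12 -4
-      -> 16
negate -> -16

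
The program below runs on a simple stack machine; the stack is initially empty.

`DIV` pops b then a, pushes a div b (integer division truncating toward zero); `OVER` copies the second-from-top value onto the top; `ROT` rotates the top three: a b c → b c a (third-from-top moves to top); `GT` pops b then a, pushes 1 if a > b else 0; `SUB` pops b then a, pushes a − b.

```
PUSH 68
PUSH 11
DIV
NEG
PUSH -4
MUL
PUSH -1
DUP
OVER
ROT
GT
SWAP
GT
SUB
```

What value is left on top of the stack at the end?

PUSH 68 : 68
PUSH 11 : 68 11
DIV     : 6
NEG     : -6
PUSH -4 : -6 -4
MUL     : 24
PUSH -1 : 24 -1
DUP     : 24 -1 -1
OVER    : 24 -1 -1 -1
ROT     : 24 -1 -1 -1
GT      : 24 -1 0
SWAP    : 24 0 -1
GT      : 24 1
SUB     : 23

23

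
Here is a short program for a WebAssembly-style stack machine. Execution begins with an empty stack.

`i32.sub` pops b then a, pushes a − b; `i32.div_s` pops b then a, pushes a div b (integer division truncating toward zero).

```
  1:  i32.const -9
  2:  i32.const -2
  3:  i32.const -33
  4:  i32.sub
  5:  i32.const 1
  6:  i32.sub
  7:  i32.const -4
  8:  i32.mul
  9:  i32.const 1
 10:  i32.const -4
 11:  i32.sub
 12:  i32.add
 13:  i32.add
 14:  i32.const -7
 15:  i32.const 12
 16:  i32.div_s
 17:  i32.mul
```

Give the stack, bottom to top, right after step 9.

i32.const -9  : -9
i32.const -2  : -9 -2
i32.const -33 : -9 -2 -33
i32.sub       : -9 31
i32.const 1   : -9 31 1
i32.sub       : -9 30
i32.const -4  : -9 30 -4
i32.mul       : -9 -120
i32.const 1   : -9 -120 1

[-9, -120, 1]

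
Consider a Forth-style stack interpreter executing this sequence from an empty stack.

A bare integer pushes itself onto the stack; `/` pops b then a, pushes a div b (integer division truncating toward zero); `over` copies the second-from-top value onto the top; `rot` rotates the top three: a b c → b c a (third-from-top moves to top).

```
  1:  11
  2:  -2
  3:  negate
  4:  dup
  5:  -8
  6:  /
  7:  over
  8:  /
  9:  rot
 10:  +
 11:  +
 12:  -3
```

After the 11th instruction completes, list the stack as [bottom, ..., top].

11     -> [11]
-2     -> [11, -2]
negate -> [11, 2]
dup    -> [11, 2, 2]
-8     -> [11, 2, 2, -8]
/      -> [11, 2, 0]
over   -> [11, 2, 0, 2]
/      -> [11, 2, 0]
rot    -> [2, 0, 11]
+      -> [2, 11]
+      -> [13]

[13]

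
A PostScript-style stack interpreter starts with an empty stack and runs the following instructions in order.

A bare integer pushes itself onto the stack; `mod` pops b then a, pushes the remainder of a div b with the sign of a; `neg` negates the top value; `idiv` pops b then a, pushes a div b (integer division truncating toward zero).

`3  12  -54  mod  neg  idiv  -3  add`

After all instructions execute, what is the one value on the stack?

-3

3    → 3
12   → 3 12
-54  → 3 12 -54
mod  → 3 12
neg  → 3 -12
idiv → 0
-3   → 0 -3
add  → -3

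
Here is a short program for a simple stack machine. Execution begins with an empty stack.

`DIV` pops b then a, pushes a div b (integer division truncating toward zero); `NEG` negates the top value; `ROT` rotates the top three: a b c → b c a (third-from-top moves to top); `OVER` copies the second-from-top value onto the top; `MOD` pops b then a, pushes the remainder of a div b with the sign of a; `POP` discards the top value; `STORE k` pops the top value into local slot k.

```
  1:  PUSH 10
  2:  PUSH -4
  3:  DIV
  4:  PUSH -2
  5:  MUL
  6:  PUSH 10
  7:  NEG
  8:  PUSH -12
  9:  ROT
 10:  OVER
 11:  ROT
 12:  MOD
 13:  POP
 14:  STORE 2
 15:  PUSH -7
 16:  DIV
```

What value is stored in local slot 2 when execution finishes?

4

PUSH 10  : [10]
PUSH -4  : [10, -4]
DIV      : [-2]
PUSH -2  : [-2, -2]
MUL      : [4]
PUSH 10  : [4, 10]
NEG      : [4, -10]
PUSH -12 : [4, -10, -12]
ROT      : [-10, -12, 4]
OVER     : [-10, -12, 4, -12]
ROT      : [-10, 4, -12, -12]
MOD      : [-10, 4, 0]
POP      : [-10, 4]
STORE 2  : [-10]
PUSH -7  : [-10, -7]
DIV      : [1]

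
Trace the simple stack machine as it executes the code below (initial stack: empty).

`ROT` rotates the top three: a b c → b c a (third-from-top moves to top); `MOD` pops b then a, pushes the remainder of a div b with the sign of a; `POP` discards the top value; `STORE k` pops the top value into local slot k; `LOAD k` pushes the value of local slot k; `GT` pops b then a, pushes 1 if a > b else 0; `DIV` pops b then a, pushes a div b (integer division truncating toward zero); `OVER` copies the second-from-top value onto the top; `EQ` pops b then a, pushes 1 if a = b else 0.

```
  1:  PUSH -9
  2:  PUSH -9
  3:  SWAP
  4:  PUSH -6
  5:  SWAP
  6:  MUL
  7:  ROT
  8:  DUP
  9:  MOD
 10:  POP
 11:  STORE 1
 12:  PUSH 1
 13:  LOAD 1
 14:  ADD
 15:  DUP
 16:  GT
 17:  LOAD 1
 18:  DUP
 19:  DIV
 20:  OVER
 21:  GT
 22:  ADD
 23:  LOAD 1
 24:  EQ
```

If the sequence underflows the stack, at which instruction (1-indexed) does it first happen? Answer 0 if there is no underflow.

PUSH -9 : [-9]
PUSH -9 : [-9, -9]
SWAP    : [-9, -9]
PUSH -6 : [-9, -9, -6]
SWAP    : [-9, -6, -9]
MUL     : [-9, 54]
ROT  — needs 3 operands, stack has 2 → underflow

7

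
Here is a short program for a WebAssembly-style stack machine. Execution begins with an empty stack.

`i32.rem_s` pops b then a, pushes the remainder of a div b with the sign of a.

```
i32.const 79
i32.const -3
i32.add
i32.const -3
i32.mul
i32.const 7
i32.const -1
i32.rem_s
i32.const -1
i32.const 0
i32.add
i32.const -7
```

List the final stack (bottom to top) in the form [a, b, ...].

i32.const 79 : 79
i32.const -3 : 79 -3
i32.add      : 76
i32.const -3 : 76 -3
i32.mul      : -228
i32.const 7  : -228 7
i32.const -1 : -228 7 -1
i32.rem_s    : -228 0
i32.const -1 : -228 0 -1
i32.const 0  : -228 0 -1 0
i32.add      : -228 0 -1
i32.const -7 : -228 0 -1 -7

[-228, 0, -1, -7]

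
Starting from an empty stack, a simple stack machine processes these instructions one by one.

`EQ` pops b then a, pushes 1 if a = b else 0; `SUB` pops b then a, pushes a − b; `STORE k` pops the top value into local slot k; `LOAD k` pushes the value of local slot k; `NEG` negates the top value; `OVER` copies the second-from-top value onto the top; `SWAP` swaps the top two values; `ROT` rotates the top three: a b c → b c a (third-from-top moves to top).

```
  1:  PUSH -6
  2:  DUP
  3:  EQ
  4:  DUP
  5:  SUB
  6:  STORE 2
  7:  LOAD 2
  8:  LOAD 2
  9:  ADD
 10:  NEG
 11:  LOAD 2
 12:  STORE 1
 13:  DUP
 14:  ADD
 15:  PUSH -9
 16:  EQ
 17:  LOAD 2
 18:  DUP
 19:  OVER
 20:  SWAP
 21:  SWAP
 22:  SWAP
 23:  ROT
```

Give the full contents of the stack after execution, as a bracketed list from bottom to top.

[0, 0, 0, 0]

PUSH -6 : -6
DUP     : -6 -6
EQ      : 1
DUP     : 1 1
SUB     : 0
STORE 2 : (empty)
LOAD 2  : 0
LOAD 2  : 0 0
ADD     : 0
NEG     : 0
LOAD 2  : 0 0
STORE 1 : 0
DUP     : 0 0
ADD     : 0
PUSH -9 : 0 -9
EQ      : 0
LOAD 2  : 0 0
DUP     : 0 0 0
OVER    : 0 0 0 0
SWAP    : 0 0 0 0
SWAP    : 0 0 0 0
SWAP    : 0 0 0 0
ROT     : 0 0 0 0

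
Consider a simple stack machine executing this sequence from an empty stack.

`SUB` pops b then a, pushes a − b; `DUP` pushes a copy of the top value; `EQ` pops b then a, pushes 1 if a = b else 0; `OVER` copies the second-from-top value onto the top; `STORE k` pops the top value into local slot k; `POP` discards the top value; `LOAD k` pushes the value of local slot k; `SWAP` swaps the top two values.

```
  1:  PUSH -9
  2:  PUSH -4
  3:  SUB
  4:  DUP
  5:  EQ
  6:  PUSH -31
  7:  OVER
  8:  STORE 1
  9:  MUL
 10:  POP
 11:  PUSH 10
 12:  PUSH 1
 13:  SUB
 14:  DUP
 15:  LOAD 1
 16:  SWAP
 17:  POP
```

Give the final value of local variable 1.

PUSH -9  : [-9]
PUSH -4  : [-9, -4]
SUB      : [-5]
DUP      : [-5, -5]
EQ       : [1]
PUSH -31 : [1, -31]
OVER     : [1, -31, 1]
STORE 1  : [1, -31]
MUL      : [-31]
POP      : []
PUSH 10  : [10]
PUSH 1   : [10, 1]
SUB      : [9]
DUP      : [9, 9]
LOAD 1   : [9, 9, 1]
SWAP     : [9, 1, 9]
POP      : [9, 1]

1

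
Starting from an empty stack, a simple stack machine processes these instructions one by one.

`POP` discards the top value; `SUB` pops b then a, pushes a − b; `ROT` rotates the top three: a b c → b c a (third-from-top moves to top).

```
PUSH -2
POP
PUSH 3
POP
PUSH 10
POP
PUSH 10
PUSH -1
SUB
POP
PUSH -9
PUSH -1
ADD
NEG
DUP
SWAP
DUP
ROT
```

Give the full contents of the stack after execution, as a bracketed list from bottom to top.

PUSH -2  -2
POP      (empty)
PUSH 3   3
POP      (empty)
PUSH 10  10
POP      (empty)
PUSH 10  10
PUSH -1  10 -1
SUB      11
POP      (empty)
PUSH -9  -9
PUSH -1  -9 -1
ADD      -10
NEG      10
DUP      10 10
SWAP     10 10
DUP      10 10 10
ROT      10 10 10

[10, 10, 10]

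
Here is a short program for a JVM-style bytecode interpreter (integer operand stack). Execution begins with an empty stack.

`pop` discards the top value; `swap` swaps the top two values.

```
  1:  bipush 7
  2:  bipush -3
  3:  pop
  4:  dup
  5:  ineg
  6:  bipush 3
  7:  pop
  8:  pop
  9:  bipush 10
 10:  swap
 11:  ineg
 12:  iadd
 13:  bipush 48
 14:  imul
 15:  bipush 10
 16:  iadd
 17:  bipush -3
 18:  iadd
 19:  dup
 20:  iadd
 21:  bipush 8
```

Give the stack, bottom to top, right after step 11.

bipush 7  : [7]
bipush -3 : [7, -3]
pop       : [7]
dup       : [7, 7]
ineg      : [7, -7]
bipush 3  : [7, -7, 3]
pop       : [7, -7]
pop       : [7]
bipush 10 : [7, 10]
swap      : [10, 7]
ineg      : [10, -7]

[10, -7]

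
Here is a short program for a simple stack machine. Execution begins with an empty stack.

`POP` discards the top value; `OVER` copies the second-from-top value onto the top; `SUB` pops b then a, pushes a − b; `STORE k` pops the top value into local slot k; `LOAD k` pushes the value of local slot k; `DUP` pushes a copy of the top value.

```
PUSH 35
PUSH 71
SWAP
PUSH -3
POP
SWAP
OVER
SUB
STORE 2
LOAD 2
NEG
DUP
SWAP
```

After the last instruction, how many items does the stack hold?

3

PUSH 35 → 35
PUSH 71 → 35 71
SWAP    → 71 35
PUSH -3 → 71 35 -3
POP     → 71 35
SWAP    → 35 71
OVER    → 35 71 35
SUB     → 35 36
STORE 2 → 35
LOAD 2  → 35 36
NEG     → 35 -36
DUP     → 35 -36 -36
SWAP    → 35 -36 -36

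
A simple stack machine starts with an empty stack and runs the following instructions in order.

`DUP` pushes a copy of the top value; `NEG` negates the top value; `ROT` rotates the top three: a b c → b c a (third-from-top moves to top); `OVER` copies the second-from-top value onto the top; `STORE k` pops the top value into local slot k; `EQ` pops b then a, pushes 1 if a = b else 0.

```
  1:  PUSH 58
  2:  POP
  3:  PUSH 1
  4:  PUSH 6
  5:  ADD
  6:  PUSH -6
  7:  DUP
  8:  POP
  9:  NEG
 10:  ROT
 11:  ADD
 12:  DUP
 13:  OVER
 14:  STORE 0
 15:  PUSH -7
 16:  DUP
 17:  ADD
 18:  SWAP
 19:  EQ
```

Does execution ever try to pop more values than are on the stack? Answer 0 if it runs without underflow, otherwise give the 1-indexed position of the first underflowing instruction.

PUSH 58 -> 58
POP     -> (empty)
PUSH 1  -> 1
PUSH 6  -> 1 6
ADD     -> 7
PUSH -6 -> 7 -6
DUP     -> 7 -6 -6
POP     -> 7 -6
NEG     -> 7 6
ROT  — needs 3 operands, stack has 2 → underflow

10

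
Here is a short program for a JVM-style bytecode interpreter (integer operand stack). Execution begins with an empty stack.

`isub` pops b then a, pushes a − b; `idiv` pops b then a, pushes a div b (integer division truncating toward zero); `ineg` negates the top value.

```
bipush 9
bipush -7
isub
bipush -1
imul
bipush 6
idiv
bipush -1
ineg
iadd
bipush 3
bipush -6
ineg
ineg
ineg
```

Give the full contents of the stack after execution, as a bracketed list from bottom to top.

bipush 9  : 9
bipush -7 : 9 -7
isub      : 16
bipush -1 : 16 -1
imul      : -16
bipush 6  : -16 6
idiv      : -2
bipush -1 : -2 -1
ineg      : -2 1
iadd      : -1
bipush 3  : -1 3
bipush -6 : -1 3 -6
ineg      : -1 3 6
ineg      : -1 3 -6
ineg      : -1 3 6

[-1, 3, 6]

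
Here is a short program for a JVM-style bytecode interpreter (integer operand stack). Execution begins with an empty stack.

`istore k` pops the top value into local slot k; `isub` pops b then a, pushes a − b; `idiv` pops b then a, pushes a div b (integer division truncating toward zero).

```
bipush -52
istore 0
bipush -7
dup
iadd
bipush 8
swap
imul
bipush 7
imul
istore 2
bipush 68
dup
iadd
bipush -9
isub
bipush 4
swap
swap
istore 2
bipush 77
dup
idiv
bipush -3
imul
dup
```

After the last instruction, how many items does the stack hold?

bipush -52 -> -52
istore 0   -> (empty)
bipush -7  -> -7
dup        -> -7 -7
iadd       -> -14
bipush 8   -> -14 8
swap       -> 8 -14
imul       -> -112
bipush 7   -> -112 7
imul       -> -784
istore 2   -> (empty)
bipush 68  -> 68
dup        -> 68 68
iadd       -> 136
bipush -9  -> 136 -9
isub       -> 145
bipush 4   -> 145 4
swap       -> 4 145
swap       -> 145 4
istore 2   -> 145
bipush 77  -> 145 77
dup        -> 145 77 77
idiv       -> 145 1
bipush -3  -> 145 1 -3
imul       -> 145 -3
dup        -> 145 -3 -3

3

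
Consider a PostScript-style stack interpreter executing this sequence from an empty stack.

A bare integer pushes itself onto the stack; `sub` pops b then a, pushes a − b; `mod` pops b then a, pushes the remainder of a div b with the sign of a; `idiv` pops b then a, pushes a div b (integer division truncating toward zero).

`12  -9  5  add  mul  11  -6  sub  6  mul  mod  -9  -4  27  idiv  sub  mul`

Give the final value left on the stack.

12    [12]
-9    [12, -9]
5     [12, -9, 5]
add   [12, -4]
mul   [-48]
11    [-48, 11]
-6    [-48, 11, -6]
sub   [-48, 17]
6     [-48, 17, 6]
mul   [-48, 102]
mod   [-48]
-9    [-48, -9]
-4    [-48, -9, -4]
27    [-48, -9, -4, 27]
idiv  [-48, -9, 0]
sub   [-48, -9]
mul   [432]

432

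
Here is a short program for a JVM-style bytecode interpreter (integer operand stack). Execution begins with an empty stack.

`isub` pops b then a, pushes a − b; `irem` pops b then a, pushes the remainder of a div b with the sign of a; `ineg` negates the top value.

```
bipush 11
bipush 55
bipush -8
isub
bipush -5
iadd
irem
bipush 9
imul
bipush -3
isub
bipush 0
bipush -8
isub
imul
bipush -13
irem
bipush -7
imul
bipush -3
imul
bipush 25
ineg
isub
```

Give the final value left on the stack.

235

bipush 11  -> [11]
bipush 55  -> [11, 55]
bipush -8  -> [11, 55, -8]
isub       -> [11, 63]
bipush -5  -> [11, 63, -5]
iadd       -> [11, 58]
irem       -> [11]
bipush 9   -> [11, 9]
imul       -> [99]
bipush -3  -> [99, -3]
isub       -> [102]
bipush 0   -> [102, 0]
bipush -8  -> [102, 0, -8]
isub       -> [102, 8]
imul       -> [816]
bipush -13 -> [816, -13]
irem       -> [10]
bipush -7  -> [10, -7]
imul       -> [-70]
bipush -3  -> [-70, -3]
imul       -> [210]
bipush 25  -> [210, 25]
ineg       -> [210, -25]
isub       -> [235]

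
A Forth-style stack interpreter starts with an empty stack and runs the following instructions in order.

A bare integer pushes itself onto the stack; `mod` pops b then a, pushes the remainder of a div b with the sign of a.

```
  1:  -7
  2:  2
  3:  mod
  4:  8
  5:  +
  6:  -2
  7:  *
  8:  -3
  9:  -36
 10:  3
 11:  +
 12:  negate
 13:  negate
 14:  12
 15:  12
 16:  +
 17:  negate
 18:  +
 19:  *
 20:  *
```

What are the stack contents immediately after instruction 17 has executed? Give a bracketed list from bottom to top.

[-14, -3, -33, -24]

-7     : -7
2      : -7 2
mod    : -1
8      : -1 8
+      : 7
-2     : 7 -2
*      : -14
-3     : -14 -3
-36    : -14 -3 -36
3      : -14 -3 -36 3
+      : -14 -3 -33
negate : -14 -3 33
negate : -14 -3 -33
12     : -14 -3 -33 12
12     : -14 -3 -33 12 12
+      : -14 -3 -33 24
negate : -14 -3 -33 -24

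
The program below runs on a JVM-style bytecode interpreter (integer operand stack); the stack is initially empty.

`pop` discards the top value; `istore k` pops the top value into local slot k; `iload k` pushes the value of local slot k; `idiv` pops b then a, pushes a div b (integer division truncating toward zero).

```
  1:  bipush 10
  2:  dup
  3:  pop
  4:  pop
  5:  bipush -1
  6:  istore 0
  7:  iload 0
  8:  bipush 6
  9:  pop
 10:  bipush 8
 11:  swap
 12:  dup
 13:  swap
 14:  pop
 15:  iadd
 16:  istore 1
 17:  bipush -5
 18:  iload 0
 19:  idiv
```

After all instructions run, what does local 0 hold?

bipush 10 : 10
dup       : 10 10
pop       : 10
pop       : (empty)
bipush -1 : -1
istore 0  : (empty)
iload 0   : -1
bipush 6  : -1 6
pop       : -1
bipush 8  : -1 8
swap      : 8 -1
dup       : 8 -1 -1
swap      : 8 -1 -1
pop       : 8 -1
iadd      : 7
istore 1  : (empty)
bipush -5 : -5
iload 0   : -5 -1
idiv      : 5

-1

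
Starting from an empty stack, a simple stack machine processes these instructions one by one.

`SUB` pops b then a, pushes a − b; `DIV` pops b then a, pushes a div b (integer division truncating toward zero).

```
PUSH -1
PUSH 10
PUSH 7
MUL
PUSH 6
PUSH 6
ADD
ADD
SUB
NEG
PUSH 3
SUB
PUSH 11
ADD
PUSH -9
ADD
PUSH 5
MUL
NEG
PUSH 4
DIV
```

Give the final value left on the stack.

-102

PUSH -1 : -1
PUSH 10 : -1 10
PUSH 7  : -1 10 7
MUL     : -1 70
PUSH 6  : -1 70 6
PUSH 6  : -1 70 6 6
ADD     : -1 70 12
ADD     : -1 82
SUB     : -83
NEG     : 83
PUSH 3  : 83 3
SUB     : 80
PUSH 11 : 80 11
ADD     : 91
PUSH -9 : 91 -9
ADD     : 82
PUSH 5  : 82 5
MUL     : 410
NEG     : -410
PUSH 4  : -410 4
DIV     : -102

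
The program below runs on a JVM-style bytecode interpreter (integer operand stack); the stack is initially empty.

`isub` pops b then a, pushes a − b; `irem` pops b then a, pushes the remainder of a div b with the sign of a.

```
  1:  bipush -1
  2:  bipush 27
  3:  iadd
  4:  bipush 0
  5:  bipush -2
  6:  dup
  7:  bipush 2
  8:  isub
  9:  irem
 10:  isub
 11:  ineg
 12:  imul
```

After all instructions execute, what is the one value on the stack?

bipush -1 → -1
bipush 27 → -1 27
iadd      → 26
bipush 0  → 26 0
bipush -2 → 26 0 -2
dup       → 26 0 -2 -2
bipush 2  → 26 0 -2 -2 2
isub      → 26 0 -2 -4
irem      → 26 0 -2
isub      → 26 2
ineg      → 26 -2
imul      → -52

-52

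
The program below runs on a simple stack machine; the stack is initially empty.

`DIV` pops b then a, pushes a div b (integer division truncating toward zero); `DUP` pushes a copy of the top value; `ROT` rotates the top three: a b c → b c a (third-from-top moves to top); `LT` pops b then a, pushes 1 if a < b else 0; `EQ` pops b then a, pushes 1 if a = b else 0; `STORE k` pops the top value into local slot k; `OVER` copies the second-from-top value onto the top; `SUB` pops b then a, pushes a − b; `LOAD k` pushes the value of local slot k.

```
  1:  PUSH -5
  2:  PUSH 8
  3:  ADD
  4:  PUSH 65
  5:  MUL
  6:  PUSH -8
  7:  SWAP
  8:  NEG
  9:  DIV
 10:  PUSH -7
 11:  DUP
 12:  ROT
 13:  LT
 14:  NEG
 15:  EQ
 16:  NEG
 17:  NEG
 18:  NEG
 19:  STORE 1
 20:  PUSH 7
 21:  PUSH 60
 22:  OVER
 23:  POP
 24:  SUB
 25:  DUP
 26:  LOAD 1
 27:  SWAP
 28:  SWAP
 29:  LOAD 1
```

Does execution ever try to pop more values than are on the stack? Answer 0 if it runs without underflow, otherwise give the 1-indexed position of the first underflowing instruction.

PUSH -5  [-5]
PUSH 8   [-5, 8]
ADD      [3]
PUSH 65  [3, 65]
MUL      [195]
PUSH -8  [195, -8]
SWAP     [-8, 195]
NEG      [-8, -195]
DIV      [0]
PUSH -7  [0, -7]
DUP      [0, -7, -7]
ROT      [-7, -7, 0]
LT       [-7, 1]
NEG      [-7, -1]
EQ       [0]
NEG      [0]
NEG      [0]
NEG      [0]
STORE 1  []
PUSH 7   [7]
PUSH 60  [7, 60]
OVER     [7, 60, 7]
POP      [7, 60]
SUB      [-53]
DUP      [-53, -53]
LOAD 1   [-53, -53, 0]
SWAP     [-53, 0, -53]
SWAP     [-53, -53, 0]
LOAD 1   [-53, -53, 0, 0]

0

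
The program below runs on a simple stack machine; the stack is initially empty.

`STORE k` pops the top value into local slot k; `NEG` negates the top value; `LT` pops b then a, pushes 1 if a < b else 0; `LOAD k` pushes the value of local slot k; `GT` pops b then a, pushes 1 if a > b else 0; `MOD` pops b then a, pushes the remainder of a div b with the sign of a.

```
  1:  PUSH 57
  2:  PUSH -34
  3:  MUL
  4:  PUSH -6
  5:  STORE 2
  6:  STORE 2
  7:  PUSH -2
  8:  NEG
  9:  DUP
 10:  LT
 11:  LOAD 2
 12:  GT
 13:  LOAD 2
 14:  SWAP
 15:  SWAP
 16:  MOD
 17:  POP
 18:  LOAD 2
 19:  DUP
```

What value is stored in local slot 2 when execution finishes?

-1938

PUSH 57   57
PUSH -34  57 -34
MUL       -1938
PUSH -6   -1938 -6
STORE 2   -1938
STORE 2   (empty)
PUSH -2   -2
NEG       2
DUP       2 2
LT        0
LOAD 2    0 -1938
GT        1
LOAD 2    1 -1938
SWAP      -1938 1
SWAP      1 -1938
MOD       1
POP       (empty)
LOAD 2    -1938
DUP       -1938 -1938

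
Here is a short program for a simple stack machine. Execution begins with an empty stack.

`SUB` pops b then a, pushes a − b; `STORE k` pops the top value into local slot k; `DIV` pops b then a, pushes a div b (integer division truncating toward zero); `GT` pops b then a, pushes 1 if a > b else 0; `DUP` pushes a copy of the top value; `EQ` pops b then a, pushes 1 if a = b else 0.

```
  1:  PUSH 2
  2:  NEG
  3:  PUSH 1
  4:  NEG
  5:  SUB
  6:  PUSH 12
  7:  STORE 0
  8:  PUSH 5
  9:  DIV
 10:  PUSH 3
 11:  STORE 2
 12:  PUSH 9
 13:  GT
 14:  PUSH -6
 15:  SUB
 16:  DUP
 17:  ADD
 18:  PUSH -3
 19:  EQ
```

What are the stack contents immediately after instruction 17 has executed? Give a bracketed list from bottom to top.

[12]

PUSH 2   [2]
NEG      [-2]
PUSH 1   [-2, 1]
NEG      [-2, -1]
SUB      [-1]
PUSH 12  [-1, 12]
STORE 0  [-1]
PUSH 5   [-1, 5]
DIV      [0]
PUSH 3   [0, 3]
STORE 2  [0]
PUSH 9   [0, 9]
GT       [0]
PUSH -6  [0, -6]
SUB      [6]
DUP      [6, 6]
ADD      [12]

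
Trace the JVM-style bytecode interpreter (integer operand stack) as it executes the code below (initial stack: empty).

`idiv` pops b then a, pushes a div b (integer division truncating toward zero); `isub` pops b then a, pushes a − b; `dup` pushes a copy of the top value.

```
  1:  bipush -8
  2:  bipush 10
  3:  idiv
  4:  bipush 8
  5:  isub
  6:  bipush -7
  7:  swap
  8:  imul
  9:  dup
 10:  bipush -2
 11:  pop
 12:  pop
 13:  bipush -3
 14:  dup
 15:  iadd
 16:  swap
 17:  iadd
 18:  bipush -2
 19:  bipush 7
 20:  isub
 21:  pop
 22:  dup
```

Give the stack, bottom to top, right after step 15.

bipush -8 : [-8]
bipush 10 : [-8, 10]
idiv      : [0]
bipush 8  : [0, 8]
isub      : [-8]
bipush -7 : [-8, -7]
swap      : [-7, -8]
imul      : [56]
dup       : [56, 56]
bipush -2 : [56, 56, -2]
pop       : [56, 56]
pop       : [56]
bipush -3 : [56, -3]
dup       : [56, -3, -3]
iadd      : [56, -6]

[56, -6]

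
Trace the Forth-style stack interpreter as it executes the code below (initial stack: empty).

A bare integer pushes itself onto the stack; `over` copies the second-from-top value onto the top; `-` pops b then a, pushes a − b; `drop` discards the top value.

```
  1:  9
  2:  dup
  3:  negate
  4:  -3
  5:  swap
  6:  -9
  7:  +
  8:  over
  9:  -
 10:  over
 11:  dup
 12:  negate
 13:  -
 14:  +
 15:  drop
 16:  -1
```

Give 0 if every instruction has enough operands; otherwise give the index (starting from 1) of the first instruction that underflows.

0

9       9
dup     9 9
negate  9 -9
-3      9 -9 -3
swap    9 -3 -9
-9      9 -3 -9 -9
+       9 -3 -18
over    9 -3 -18 -3
-       9 -3 -15
over    9 -3 -15 -3
dup     9 -3 -15 -3 -3
negate  9 -3 -15 -3 3
-       9 -3 -15 -6
+       9 -3 -21
drop    9 -3
-1      9 -3 -1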